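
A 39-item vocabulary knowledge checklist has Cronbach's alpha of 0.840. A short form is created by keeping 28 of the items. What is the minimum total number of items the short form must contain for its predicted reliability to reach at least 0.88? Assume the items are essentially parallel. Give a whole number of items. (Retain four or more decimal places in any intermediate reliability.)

Short-form reliability: n = 28/39 = 0.7179; r_28 = n·r/(1+(n−1)r) ≈ 0.7903
Length factor from the short form to reach 0.88: n' = 0.88(1 − 0.7903) / [0.7903(1 − 0.88)] ≈ 1.9458
Total items = 1.9458 × 28 = 54.48, rounded up to 55.

55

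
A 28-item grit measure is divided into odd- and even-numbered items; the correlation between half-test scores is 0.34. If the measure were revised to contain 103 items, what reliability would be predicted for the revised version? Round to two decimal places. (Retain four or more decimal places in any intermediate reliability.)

Spearman-Brown correction (n = 2): r_full = 2·0.34/(1 + 0.34) = 0.5075
Then adjust to 103 items: n = 103/28 = 3.6786
r_new = n·r_full / (1 + (n − 1)·r_full) = 1.8669 / 2.3594 ≈ 0.7913

0.79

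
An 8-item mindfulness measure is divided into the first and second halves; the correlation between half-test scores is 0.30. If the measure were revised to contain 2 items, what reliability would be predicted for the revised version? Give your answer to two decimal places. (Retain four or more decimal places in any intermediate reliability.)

0.18

First correct the split-half correlation to full-test reliability: r_full = 2 × 0.30 / (1 + 0.30) ≈ 0.4615
Then adjust to 2 items: n = 2/8 = 0.2500
r_new = n·r_full / (1 + (n − 1)·r_full) = 0.1154 / 0.6539 ≈ 0.1765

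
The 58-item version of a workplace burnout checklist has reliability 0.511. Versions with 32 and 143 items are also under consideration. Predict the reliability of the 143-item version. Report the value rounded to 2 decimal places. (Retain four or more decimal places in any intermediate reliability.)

0.72

The 32-item form is not needed; work directly from the 58-item form with n = 143/58 = 2.4655.
r_{143} = n·r / (1 + (n − 1)·r) = 1.2599 / 1.7489 ≈ 0.7204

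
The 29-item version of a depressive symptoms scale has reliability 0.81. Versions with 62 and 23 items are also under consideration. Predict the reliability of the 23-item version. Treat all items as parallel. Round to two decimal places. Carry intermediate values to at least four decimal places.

The 62-item form is not needed; work directly from the 29-item form with n = 23/29 = 0.7931.
r_{23} = n·r / (1 + (n − 1)·r) = 0.6424 / 0.8324 ≈ 0.7717

0.77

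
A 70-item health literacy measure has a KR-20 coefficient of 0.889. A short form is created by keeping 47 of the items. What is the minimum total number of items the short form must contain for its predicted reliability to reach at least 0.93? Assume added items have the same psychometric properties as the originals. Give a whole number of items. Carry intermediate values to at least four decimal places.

117

Short-form reliability: n = 47/70 = 0.6714; r_47 = n·r/(1+(n−1)r) ≈ 0.8432
Length factor from the short form to reach 0.93: n' = 0.93(1 − 0.8432) / [0.8432(1 − 0.93)] ≈ 2.4706
Items = 2.4706 × 47 ≈ 116.12 → 117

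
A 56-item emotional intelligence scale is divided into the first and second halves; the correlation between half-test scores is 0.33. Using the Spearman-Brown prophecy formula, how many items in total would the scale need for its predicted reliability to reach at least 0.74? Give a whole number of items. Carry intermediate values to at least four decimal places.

r_full = 2(0.33)/(1 + 0.33) = 0.4962
Solve Spearman-Brown for n: n = 0.74(1 − 0.4962) / [0.4962(1 − 0.74)] = 2.8897
Required items = 2.8897 × 56 = 161.82, so 162 items.

162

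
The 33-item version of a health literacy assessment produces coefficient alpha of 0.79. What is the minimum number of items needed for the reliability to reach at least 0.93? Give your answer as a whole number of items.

117

Spearman-Brown solved for the length factor n:
n = r*(1 − r) / [ r (1 − r*) ]
n = 0.93 × (1 − 0.79) / [ 0.79 × (1 − 0.93) ]
  = 0.1953 / 0.0553 = 3.5316
Items needed = n × 33 = 3.5316 × 33 ≈ 116.54 → round up to 117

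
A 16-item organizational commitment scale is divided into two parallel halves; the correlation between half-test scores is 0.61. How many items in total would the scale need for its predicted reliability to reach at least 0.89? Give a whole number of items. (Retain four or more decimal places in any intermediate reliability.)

Corrected full-test reliability: r_full = 2 × 0.61 / (1 + 0.61) ≈ 0.7578
n = r_tgt(1 − r_full) / [r_full(1 − r_tgt)] = 0.89 × 0.2422 / (0.7578 × 0.11) ≈ 2.5859
Required items = 2.5859 × 16 = 41.37, so 42 items.

42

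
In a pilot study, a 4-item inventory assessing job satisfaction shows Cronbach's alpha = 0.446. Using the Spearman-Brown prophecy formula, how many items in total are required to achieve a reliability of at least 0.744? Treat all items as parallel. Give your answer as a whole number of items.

Rearranging the Spearman-Brown formula for n,
n = r_target (1 − r_old) / [ r_old (1 − r_target) ]
n = [0.744 × 0.554] / [0.446 × 0.256]
  = 0.412176 / 0.114176 = 3.6100
3.6100 × 4 = 14.44 → 15 items

15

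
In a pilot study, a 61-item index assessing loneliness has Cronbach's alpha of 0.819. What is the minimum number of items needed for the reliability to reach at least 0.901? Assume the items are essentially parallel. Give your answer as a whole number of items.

123

n = 0.901 × (1 − 0.819) / [ 0.819 × (1 − 0.901) ]
  = 0.163081 / 0.081081 = 2.0113
Items needed = n × 61 = 2.0113 × 61 ≈ 122.69 → round up to 123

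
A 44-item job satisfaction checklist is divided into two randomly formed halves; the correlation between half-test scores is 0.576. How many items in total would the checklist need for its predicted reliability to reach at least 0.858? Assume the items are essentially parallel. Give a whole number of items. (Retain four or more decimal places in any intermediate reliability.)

r_full = 2(0.576)/(1 + 0.576) = 0.7310
n = r_tgt(1 − r_full) / [r_full(1 − r_tgt)] = 0.858 × 0.2690 / (0.7310 × 0.142) ≈ 2.2235
Required items = 2.2235 × 44 = 97.83, so 98 items.

98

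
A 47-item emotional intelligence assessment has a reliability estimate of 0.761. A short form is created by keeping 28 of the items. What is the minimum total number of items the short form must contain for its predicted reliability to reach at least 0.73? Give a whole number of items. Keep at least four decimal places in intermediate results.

40

Short-form reliability: n = 28/47 = 0.5957; r_28 = n·r/(1+(n−1)r) ≈ 0.6548
Length factor from the short form to reach 0.73: n' = 0.73(1 − 0.6548) / [0.6548(1 − 0.73)] ≈ 1.4253
Items = 1.4253 × 28 ≈ 39.91 → 40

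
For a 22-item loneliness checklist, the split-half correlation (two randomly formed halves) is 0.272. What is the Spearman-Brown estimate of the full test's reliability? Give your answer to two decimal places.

r_full = 2r_hh / (1 + r_hh) = 2 × 0.272 / (1 + 0.272)
r_full = 0.5440 / 1.2720 ≈ 0.4277

0.43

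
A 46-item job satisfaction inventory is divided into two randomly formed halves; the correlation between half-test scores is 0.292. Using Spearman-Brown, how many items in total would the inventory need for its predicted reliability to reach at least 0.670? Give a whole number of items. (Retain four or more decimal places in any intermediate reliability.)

r_full = 2(0.292)/(1 + 0.292) = 0.4520
n = r_tgt(1 − r_full) / [r_full(1 − r_tgt)] = 0.670 × 0.5480 / (0.4520 × 0.330) ≈ 2.4615
Items = 2.4615 × 46 ≈ 113.23 → 114

114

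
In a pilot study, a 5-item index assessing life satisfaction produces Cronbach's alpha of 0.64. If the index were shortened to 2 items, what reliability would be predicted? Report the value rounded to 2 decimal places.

0.42

n = 2/5 = 0.4
r_new = 0.4·0.64 / [1 + (0.4 − 1)·0.64]
r_new = 0.2560 / 0.6160 ≈ 0.4156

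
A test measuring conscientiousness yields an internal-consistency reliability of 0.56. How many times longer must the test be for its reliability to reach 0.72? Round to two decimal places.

Spearman-Brown solved for the length factor n:
n = r*(1 − r) / [ r (1 − r*) ]
n = 0.72(1 − 0.56) / [0.56(1 − 0.72)]
n = 0.3168 / 0.1568 ≈ 2.0204

2.02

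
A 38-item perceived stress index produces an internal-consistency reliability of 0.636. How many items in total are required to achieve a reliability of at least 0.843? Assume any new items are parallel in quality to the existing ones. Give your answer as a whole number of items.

117

n = 0.843 × (1 − 0.636) / [ 0.636 × (1 − 0.843) ]
  = 0.306852 / 0.099852 = 3.0731
3.0731 × 38 = 116.78 → 117 items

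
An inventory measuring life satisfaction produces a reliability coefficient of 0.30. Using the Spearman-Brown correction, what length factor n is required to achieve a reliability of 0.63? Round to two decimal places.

3.97

Rearranging the Spearman-Brown formula for n,
n = r_target (1 − r_old) / [ r_old (1 − r_target) ]
n = 0.63(1 − 0.30) / [0.30(1 − 0.63)]
n = 0.4410 / 0.1110 ≈ 3.9730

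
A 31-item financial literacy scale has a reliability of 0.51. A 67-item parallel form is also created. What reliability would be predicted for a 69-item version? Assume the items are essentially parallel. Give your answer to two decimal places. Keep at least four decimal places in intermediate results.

0.70

Only the ratio of lengths matters: n = 69/31 = 2.2258
r_{69} = n·r / (1 + (n − 1)·r) = 1.1352 / 1.6252 ≈ 0.6985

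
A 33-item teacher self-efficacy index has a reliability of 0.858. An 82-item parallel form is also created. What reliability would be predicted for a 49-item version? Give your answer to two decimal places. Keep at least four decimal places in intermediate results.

0.90

The 82-item form is not needed; work directly from the 33-item form with n = 49/33 = 1.4848.
r_{49} = n·r / (1 + (n − 1)·r) = 1.2740 / 1.4160 ≈ 0.8997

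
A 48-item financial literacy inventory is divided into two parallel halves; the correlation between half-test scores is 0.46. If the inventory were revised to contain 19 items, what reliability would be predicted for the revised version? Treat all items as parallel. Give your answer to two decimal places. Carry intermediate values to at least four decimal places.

0.40

Full-test reliability from the split-half r: r_full = 2(0.46)/(1 + 0.46) = 0.6301
Then adjust to 19 items: n = 19/48 = 0.3958
r_new = n·r_full / (1 + (n − 1)·r_full) = 0.2494 / 0.6193 ≈ 0.4027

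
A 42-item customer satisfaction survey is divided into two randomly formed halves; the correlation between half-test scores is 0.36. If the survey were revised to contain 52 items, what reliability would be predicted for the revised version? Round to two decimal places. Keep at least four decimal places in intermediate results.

Full-test reliability from the split-half r: r_full = 2(0.36)/(1 + 0.36) = 0.5294
Then adjust to 52 items: n = 52/42 = 1.2381
r_new = n·r_full / (1 + (n − 1)·r_full) = 0.6555 / 1.1261 ≈ 0.5821

0.58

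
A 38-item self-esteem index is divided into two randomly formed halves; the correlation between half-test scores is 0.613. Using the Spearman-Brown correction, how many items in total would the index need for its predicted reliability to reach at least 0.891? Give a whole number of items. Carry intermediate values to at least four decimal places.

99

r_full = 2(0.613)/(1 + 0.613) = 0.7601
n = r_tgt(1 − r_full) / [r_full(1 − r_tgt)] = 0.891 × 0.2399 / (0.7601 × 0.109) ≈ 2.5799
Items = 2.5799 × 38 ≈ 98.04 → 99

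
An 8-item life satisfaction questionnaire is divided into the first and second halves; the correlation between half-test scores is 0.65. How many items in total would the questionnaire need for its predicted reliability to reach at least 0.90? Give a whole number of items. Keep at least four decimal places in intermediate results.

Corrected full-test reliability: r_full = 2 × 0.65 / (1 + 0.65) ≈ 0.7879
n = r_tgt(1 − r_full) / [r_full(1 − r_tgt)] = 0.90 × 0.2121 / (0.7879 × 0.10) ≈ 2.4228
Required items = 2.4228 × 8 = 19.38, so 20 items.

20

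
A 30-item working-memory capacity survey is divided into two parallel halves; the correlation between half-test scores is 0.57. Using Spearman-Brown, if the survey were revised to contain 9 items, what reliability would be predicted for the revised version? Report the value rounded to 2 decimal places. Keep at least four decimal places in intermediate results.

0.44

Full-test reliability from the split-half r: r_full = 2(0.57)/(1 + 0.57) = 0.7261
Length factor from 30 to 9 items: n = 9/30 = 0.3000
r_new = n·r_full / (1 + (n − 1)·r_full) = 0.2178 / 0.4917 ≈ 0.4430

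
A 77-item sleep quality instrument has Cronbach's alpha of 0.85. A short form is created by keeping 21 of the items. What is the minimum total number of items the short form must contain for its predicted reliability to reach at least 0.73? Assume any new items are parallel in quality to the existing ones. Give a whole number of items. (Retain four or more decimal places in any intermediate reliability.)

Short-form reliability: n = 21/77 = 0.2727; r_21 = n·r/(1+(n−1)r) ≈ 0.6071
Length factor from the short form to reach 0.73: n' = 0.73(1 − 0.6071) / [0.6071(1 − 0.73)] ≈ 1.7498
Items = 1.7498 × 21 ≈ 36.75 → 37

37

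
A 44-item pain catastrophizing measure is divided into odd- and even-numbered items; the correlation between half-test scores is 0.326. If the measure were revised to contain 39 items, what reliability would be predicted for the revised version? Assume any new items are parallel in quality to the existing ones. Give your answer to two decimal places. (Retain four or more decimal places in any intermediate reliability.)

Spearman-Brown correction (n = 2): r_full = 2·0.326/(1 + 0.326) = 0.4917
Length factor from 44 to 39 items: n = 39/44 = 0.8864
r_new = n·r_full / (1 + (n − 1)·r_full) = 0.4358 / 0.9441 ≈ 0.4616

0.46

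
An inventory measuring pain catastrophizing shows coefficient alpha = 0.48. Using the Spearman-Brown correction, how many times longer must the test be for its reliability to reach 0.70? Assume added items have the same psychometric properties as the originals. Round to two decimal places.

2.53

n = 0.70(1 − 0.48) / [0.48(1 − 0.70)]
n = 0.3640 / 0.1440 ≈ 2.5278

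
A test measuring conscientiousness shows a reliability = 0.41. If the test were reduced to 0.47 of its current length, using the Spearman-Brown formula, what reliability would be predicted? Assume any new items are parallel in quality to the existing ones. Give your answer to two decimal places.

By Spearman-Brown, r_new = n r / (1 + (n − 1) r).
r_new = 0.47·0.41 / [1 + (0.47 − 1)·0.41]
r_new = 0.1927 / 0.7827 ≈ 0.2462

0.25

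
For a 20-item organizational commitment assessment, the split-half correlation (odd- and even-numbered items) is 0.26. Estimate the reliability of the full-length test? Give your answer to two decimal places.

0.41

Apply the Spearman-Brown correction with n = 2:
r_full = 2r_hh / (1 + r_hh) = 2 × 0.26 / (1 + 0.26)
r_full = 0.5200 / 1.2600 ≈ 0.4127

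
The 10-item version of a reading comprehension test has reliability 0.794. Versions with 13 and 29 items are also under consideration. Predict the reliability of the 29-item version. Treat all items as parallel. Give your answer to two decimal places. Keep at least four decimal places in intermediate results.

0.92

Only the ratio of lengths matters: n = 29/10 = 2.9000
r_{29} = n·r / (1 + (n − 1)·r) = 2.3026 / 2.5086 ≈ 0.9179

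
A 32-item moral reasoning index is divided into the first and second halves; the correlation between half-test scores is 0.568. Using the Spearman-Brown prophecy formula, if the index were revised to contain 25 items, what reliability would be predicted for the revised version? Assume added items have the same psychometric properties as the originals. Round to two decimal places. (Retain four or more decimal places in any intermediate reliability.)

Spearman-Brown correction (n = 2): r_full = 2·0.568/(1 + 0.568) = 0.7245
Length factor from 32 to 25 items: n = 25/32 = 0.7812
r_new = n·r_full / (1 + (n − 1)·r_full) = 0.5660 / 0.8415 ≈ 0.6726

0.67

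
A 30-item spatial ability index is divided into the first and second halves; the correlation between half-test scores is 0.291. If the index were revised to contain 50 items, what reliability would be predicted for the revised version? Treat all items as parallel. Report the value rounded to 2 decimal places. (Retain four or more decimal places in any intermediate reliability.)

Spearman-Brown correction (n = 2): r_full = 2·0.291/(1 + 0.291) = 0.4508
Then adjust to 50 items: n = 50/30 = 1.6667
r_new = n·r_full / (1 + (n − 1)·r_full) = 0.7513 / 1.3005 ≈ 0.5777

0.58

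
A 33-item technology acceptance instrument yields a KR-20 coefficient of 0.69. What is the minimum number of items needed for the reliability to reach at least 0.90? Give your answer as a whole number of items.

134

n = 0.90(1 − 0.69) / [0.69(1 − 0.90)]
n = 0.2790 / 0.0690 ≈ 4.0435
So the test needs 4.0435 × 33 ≈ 133.44 items; rounding up, 134.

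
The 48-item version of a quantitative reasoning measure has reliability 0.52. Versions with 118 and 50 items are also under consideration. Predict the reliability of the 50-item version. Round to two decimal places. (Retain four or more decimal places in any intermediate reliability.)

0.53

The 118-item form is not needed; work directly from the 48-item form with n = 50/48 = 1.0417.
r_{50} = n·r / (1 + (n − 1)·r) = 0.5417 / 1.0217 ≈ 0.5302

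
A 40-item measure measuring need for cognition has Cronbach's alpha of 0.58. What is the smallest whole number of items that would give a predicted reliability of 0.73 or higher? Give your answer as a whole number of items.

79

Spearman-Brown solved for the length factor n:
n = r*(1 − r) / [ r (1 − r*) ]
n = 0.73(1 − 0.58) / [0.58(1 − 0.73)]
  = 0.3066 / 0.1566 = 1.9579
Items needed = n × 40 = 1.9579 × 40 ≈ 78.32 → round up to 79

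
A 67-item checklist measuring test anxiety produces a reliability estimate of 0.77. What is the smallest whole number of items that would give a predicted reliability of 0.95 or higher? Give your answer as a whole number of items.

381

Invert Spearman-Brown to solve for n:
n = r_target (1 − r_old) / [ r_old (1 − r_target) ]
n = [0.95 × 0.23] / [0.77 × 0.05]
  = 0.2185 / 0.0385 = 5.6753
Items needed = n × 67 = 5.6753 × 67 ≈ 380.25 → round up to 381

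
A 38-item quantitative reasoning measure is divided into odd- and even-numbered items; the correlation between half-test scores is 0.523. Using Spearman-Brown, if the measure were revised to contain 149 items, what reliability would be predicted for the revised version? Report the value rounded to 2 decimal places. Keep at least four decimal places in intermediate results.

Full-test reliability from the split-half r: r_full = 2(0.523)/(1 + 0.523) = 0.6868
Length factor from 38 to 149 items: n = 149/38 = 3.9211
r_new = n·r_full / (1 + (n − 1)·r_full) = 2.6930 / 3.0062 ≈ 0.8958

0.90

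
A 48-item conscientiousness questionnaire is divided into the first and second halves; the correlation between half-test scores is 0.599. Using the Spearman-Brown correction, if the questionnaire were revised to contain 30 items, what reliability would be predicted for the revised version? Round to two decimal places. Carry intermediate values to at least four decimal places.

0.65

Full-test reliability from the split-half r: r_full = 2(0.599)/(1 + 0.599) = 0.7492
Length factor from 48 to 30 items: n = 30/48 = 0.6250
r_new = n·r_full / (1 + (n − 1)·r_full) = 0.4682 / 0.7190 ≈ 0.6512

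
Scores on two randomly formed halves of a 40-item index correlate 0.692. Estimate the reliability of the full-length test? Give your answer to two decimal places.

0.82

The full test is twice the length of either half (n = 2).
r_full = 2(0.692) / (1 + 0.692)
       = 1.3840 / 1.6920 = 0.8180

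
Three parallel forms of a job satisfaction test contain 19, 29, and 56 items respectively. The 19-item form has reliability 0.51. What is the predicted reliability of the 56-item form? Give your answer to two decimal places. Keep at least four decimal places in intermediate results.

0.75

The 29-item form is not needed; work directly from the 19-item form with n = 56/19 = 2.9474.
r_{56} = n·r / (1 + (n − 1)·r) = 1.5032 / 1.9932 ≈ 0.7542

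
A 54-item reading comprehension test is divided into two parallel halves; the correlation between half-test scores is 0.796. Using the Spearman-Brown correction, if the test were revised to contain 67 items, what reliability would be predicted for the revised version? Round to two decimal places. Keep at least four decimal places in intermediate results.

First correct the split-half correlation to full-test reliability: r_full = 2 × 0.796 / (1 + 0.796) ≈ 0.8864
Length factor from 54 to 67 items: n = 67/54 = 1.2407
r_new = n·r_full / (1 + (n − 1)·r_full) = 1.0998 / 1.2134 ≈ 0.9064

0.91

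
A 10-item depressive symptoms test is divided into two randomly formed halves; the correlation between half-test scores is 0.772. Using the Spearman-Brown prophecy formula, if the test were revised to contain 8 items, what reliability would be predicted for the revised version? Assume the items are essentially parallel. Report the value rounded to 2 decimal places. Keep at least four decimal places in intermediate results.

0.84

Spearman-Brown correction (n = 2): r_full = 2·0.772/(1 + 0.772) = 0.8713
Then adjust to 8 items: n = 8/10 = 0.8000
r_new = n·r_full / (1 + (n − 1)·r_full) = 0.6970 / 0.8257 ≈ 0.8441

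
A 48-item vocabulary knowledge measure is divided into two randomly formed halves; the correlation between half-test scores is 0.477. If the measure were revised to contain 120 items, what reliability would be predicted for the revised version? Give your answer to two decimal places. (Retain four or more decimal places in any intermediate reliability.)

0.82

Full-test reliability from the split-half r: r_full = 2(0.477)/(1 + 0.477) = 0.6459
Then adjust to 120 items: n = 120/48 = 2.5000
r_new = n·r_full / (1 + (n − 1)·r_full) = 1.6148 / 1.9688 ≈ 0.8202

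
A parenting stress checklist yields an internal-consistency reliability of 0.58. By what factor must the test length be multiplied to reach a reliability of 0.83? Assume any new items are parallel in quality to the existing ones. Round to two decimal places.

n = [0.83 × 0.42] / [0.58 × 0.17]
n = 0.3486 / 0.0986 ≈ 3.5355

3.54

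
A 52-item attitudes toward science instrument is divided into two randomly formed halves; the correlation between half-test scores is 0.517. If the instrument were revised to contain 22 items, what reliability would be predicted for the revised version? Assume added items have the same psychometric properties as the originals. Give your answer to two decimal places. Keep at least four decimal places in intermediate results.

Full-test reliability from the split-half r: r_full = 2(0.517)/(1 + 0.517) = 0.6816
Then adjust to 22 items: n = 22/52 = 0.4231
r_new = n·r_full / (1 + (n − 1)·r_full) = 0.2884 / 0.6068 ≈ 0.4753

0.48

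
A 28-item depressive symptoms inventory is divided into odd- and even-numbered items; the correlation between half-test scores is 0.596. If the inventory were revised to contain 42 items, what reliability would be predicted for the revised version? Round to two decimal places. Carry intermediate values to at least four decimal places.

0.82

First correct the split-half correlation to full-test reliability: r_full = 2 × 0.596 / (1 + 0.596) ≈ 0.7469
Then adjust to 42 items: n = 42/28 = 1.5000
r_new = n·r_full / (1 + (n − 1)·r_full) = 1.1203 / 1.3735 ≈ 0.8157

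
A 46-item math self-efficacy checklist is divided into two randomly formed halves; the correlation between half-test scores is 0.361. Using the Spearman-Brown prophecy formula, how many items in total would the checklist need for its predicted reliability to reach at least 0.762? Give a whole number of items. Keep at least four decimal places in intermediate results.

131

Corrected full-test reliability: r_full = 2 × 0.361 / (1 + 0.361) ≈ 0.5305
Solve Spearman-Brown for n: n = 0.762(1 − 0.5305) / [0.5305(1 − 0.762)] = 2.8335
Items = 2.8335 × 46 ≈ 130.34 → 131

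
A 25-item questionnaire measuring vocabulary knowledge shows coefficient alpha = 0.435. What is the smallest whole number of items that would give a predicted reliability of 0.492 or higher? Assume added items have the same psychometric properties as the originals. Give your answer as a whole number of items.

32

n = [0.492 × 0.565] / [0.435 × 0.508]
n = 0.277980 / 0.220980 ≈ 1.2579
Items needed = n × 25 = 1.2579 × 25 ≈ 31.45 → round up to 32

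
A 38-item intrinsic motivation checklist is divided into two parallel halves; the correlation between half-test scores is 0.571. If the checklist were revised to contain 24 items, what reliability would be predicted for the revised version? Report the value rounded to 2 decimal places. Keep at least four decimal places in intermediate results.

0.63

First correct the split-half correlation to full-test reliability: r_full = 2 × 0.571 / (1 + 0.571) ≈ 0.7269
Length factor from 38 to 24 items: n = 24/38 = 0.6316
r_new = n·r_full / (1 + (n − 1)·r_full) = 0.4591 / 0.7322 ≈ 0.6270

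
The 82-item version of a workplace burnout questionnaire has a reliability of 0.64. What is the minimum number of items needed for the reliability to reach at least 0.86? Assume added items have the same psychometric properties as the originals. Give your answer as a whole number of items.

284

n = 0.86(1 − 0.64) / [0.64(1 − 0.86)]
n = 0.3096 / 0.0896 ≈ 3.4554
Items needed = n × 82 = 3.4554 × 82 ≈ 283.34 → round up to 284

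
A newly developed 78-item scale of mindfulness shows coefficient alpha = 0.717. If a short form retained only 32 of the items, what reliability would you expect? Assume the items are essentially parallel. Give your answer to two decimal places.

0.51

n = 32/78 = 0.4103
By Spearman-Brown, r_new = n r / (1 + (n − 1) r).
r_new = 0.4103·0.717 / [1 + (0.4103 − 1)·0.717]
r_new = 0.2942 / 0.5772 ≈ 0.5097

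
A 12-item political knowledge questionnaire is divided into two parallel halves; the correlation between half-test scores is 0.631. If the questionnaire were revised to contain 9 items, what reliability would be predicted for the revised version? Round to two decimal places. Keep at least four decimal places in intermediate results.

0.72

Full-test reliability from the split-half r: r_full = 2(0.631)/(1 + 0.631) = 0.7738
Then adjust to 9 items: n = 9/12 = 0.7500
r_new = n·r_full / (1 + (n − 1)·r_full) = 0.5804 / 0.8065 ≈ 0.7197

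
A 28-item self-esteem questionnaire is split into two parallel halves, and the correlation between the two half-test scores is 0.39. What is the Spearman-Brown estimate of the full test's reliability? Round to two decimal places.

Each half is half the length of the full test, so the full test is n = 2 times a half.
r_full = 2(0.39) / (1 + 0.39)
       = 0.7800 / 1.3900 = 0.5612

0.56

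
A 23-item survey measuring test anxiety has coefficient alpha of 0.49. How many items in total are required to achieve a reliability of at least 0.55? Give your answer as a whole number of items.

Rearranging the Spearman-Brown formula for n,
n = r*(1 − r) / [ r (1 − r*) ]
n = [0.55 × 0.51] / [0.49 × 0.45]
n = 0.2805 / 0.2205 ≈ 1.2721
So the test needs 1.2721 × 23 ≈ 29.26 items; rounding up, 30.

30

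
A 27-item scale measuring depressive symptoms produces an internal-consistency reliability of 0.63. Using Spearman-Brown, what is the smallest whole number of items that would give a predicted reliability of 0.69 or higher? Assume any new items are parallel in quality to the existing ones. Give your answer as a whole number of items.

Spearman-Brown solved for the length factor n:
n = r*(1 − r) / [ r (1 − r*) ]
n = 0.69(1 − 0.63) / [0.63(1 − 0.69)]
  = 0.2553 / 0.1953 = 1.3072
1.3072 × 27 = 35.29 → 36 items

36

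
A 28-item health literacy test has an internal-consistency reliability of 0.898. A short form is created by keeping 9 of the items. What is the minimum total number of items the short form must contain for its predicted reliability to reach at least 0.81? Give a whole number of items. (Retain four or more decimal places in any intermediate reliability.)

Short-form reliability: n = 9/28 = 0.3214; r_9 = n·r/(1+(n−1)r) ≈ 0.7389
Length factor from the short form to reach 0.81: n' = 0.81(1 − 0.7389) / [0.7389(1 − 0.81)] ≈ 1.5064
Total items = 1.5064 × 9 = 13.56, rounded up to 14.

14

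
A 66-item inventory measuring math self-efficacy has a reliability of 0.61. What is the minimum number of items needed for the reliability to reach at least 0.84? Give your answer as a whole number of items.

Rearranging the Spearman-Brown formula for n,
n = r_target (1 − r_old) / [ r_old (1 − r_target) ]
n = [0.84 × 0.39] / [0.61 × 0.16]
  = 0.3276 / 0.0976 = 3.3566
3.3566 × 66 = 221.54 → 222 items

222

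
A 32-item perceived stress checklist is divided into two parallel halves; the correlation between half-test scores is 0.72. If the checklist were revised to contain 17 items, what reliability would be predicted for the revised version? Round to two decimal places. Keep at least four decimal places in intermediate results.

0.73

Full-test reliability from the split-half r: r_full = 2(0.72)/(1 + 0.72) = 0.8372
Then adjust to 17 items: n = 17/32 = 0.5312
r_new = n·r_full / (1 + (n − 1)·r_full) = 0.4447 / 0.6075 ≈ 0.7320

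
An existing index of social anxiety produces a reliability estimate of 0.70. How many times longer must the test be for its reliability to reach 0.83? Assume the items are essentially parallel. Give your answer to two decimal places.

2.09

n = 0.83(1 − 0.70) / [0.70(1 − 0.83)]
n = 0.2490 / 0.1190 ≈ 2.0924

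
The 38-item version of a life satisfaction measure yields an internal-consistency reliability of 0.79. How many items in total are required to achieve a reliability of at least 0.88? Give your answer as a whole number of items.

n = 0.88 × (1 − 0.79) / [ 0.79 × (1 − 0.88) ]
  = 0.1848 / 0.0948 = 1.9494
1.9494 × 38 = 74.08 → 75 items

75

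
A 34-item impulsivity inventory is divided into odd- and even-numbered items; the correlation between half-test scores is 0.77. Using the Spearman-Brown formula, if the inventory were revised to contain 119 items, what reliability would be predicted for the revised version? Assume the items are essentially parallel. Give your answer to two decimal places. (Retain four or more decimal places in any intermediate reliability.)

Full-test reliability from the split-half r: r_full = 2(0.77)/(1 + 0.77) = 0.8701
Then adjust to 119 items: n = 119/34 = 3.5000
r_new = n·r_full / (1 + (n − 1)·r_full) = 3.0454 / 3.1753 ≈ 0.9591

0.96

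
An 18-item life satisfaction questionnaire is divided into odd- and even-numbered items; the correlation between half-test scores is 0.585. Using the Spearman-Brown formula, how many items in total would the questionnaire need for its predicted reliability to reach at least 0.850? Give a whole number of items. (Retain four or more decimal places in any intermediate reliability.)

r_full = 2(0.585)/(1 + 0.585) = 0.7382
n = r_tgt(1 − r_full) / [r_full(1 − r_tgt)] = 0.850 × 0.2618 / (0.7382 × 0.150) ≈ 2.0097
Required items = 2.0097 × 18 = 36.17, so 37 items.

37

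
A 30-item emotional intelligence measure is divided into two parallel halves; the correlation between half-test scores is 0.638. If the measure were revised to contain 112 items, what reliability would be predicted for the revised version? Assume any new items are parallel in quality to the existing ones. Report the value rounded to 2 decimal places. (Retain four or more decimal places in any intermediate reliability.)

0.93

Spearman-Brown correction (n = 2): r_full = 2·0.638/(1 + 0.638) = 0.7790
Length factor from 30 to 112 items: n = 112/30 = 3.7333
r_new = n·r_full / (1 + (n − 1)·r_full) = 2.9082 / 3.1292 ≈ 0.9294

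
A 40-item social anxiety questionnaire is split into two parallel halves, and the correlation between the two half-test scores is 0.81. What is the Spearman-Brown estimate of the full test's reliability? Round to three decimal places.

0.895

Each half is half the length of the full test, so the full test is n = 2 times a half.
r_full = 2(0.81) / (1 + 0.81)
       = 1.6200 / 1.8100 = 0.8950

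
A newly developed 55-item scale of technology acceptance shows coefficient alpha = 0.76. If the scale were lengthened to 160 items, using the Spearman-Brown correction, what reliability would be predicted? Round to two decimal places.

n = 160/55 = 2.9091
r_new = (2.9091 × 0.76) / (1 + (2.9091 − 1) × 0.76)
     = 2.2109 / 2.4509 = 0.9021

0.90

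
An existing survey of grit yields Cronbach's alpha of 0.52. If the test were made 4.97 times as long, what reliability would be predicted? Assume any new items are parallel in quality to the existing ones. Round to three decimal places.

0.843

By Spearman-Brown, r_new = n r / (1 + (n − 1) r).
r_new = (4.97 × 0.52) / (1 + (4.97 − 1) × 0.52)
     = 2.5844 / 3.0644 = 0.8434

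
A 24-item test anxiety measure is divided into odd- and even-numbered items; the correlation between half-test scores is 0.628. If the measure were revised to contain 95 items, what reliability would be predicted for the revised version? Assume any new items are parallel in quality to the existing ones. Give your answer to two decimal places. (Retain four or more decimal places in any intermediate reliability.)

Spearman-Brown correction (n = 2): r_full = 2·0.628/(1 + 0.628) = 0.7715
Then adjust to 95 items: n = 95/24 = 3.9583
r_new = n·r_full / (1 + (n − 1)·r_full) = 3.0538 / 3.2823 ≈ 0.9304

0.93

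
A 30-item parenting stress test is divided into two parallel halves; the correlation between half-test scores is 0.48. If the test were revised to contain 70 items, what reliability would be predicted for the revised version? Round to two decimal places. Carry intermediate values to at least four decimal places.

Spearman-Brown correction (n = 2): r_full = 2·0.48/(1 + 0.48) = 0.6486
Then adjust to 70 items: n = 70/30 = 2.3333
r_new = n·r_full / (1 + (n − 1)·r_full) = 1.5134 / 1.8648 ≈ 0.8116

0.81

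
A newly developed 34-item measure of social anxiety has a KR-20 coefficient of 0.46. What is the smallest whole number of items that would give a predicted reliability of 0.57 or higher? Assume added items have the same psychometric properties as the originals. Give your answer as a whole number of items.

53

n = 0.57 × (1 − 0.46) / [ 0.46 × (1 − 0.57) ]
n = 0.3078 / 0.1978 ≈ 1.5561
1.5561 × 34 = 52.91 → 53 items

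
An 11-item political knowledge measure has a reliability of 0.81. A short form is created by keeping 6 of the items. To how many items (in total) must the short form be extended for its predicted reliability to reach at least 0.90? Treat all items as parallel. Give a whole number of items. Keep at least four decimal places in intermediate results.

24

First, r for the 6-item form: n = 6/11 = 0.5455, so r_6 = 0.5455·0.81/(1 + (0.5455 − 1)·0.81) = 0.6993
Then solve for n' with r_old = 0.6993, r_target = 0.90: n' = 0.90(1 − 0.6993)/[0.6993(1 − 0.90)] = 3.8700
Total items = 3.8700 × 6 = 23.22, rounded up to 24.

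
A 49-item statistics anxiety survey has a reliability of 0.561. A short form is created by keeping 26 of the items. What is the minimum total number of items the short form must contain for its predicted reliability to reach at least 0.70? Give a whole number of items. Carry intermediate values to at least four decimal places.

Short-form reliability: n = 26/49 = 0.5306; r_26 = n·r/(1+(n−1)r) ≈ 0.4041
Then solve for n' with r_old = 0.4041, r_target = 0.70: n' = 0.70(1 − 0.4041)/[0.4041(1 − 0.70)] = 3.4408
Items = 3.4408 × 26 ≈ 89.46 → 90

90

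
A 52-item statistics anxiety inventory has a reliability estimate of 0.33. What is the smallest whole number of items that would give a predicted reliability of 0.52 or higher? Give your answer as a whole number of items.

Rearranging the Spearman-Brown formula for n,
n = r*(1 − r) / [ r (1 − r*) ]
n = [0.52 × 0.67] / [0.33 × 0.48]
  = 0.3484 / 0.1584 = 2.1995
2.1995 × 52 = 114.37 → 115 items

115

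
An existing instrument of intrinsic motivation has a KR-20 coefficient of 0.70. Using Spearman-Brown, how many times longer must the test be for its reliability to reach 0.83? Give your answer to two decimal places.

n = [0.83 × 0.30] / [0.70 × 0.17]
  = 0.2490 / 0.1190 = 2.0924

2.09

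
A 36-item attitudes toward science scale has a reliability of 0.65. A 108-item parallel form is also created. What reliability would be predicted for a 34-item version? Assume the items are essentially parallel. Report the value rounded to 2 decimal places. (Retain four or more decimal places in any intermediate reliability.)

Only the ratio of lengths matters: n = 34/36 = 0.9444
r_{34} = n·r / (1 + (n − 1)·r) = 0.6139 / 0.9639 ≈ 0.6369

0.64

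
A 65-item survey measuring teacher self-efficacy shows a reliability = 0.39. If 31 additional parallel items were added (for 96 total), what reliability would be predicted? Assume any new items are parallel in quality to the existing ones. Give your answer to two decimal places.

The new length is 96/65 = 1.4769 times the old.
r_new = (1.4769 × 0.39) / (1 + (1.4769 − 1) × 0.39)
r_new = 0.5760 / 1.1860 ≈ 0.4857

0.49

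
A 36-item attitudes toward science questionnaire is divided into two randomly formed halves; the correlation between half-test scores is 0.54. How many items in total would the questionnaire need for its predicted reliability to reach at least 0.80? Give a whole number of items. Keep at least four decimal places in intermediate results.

62

r_full = 2(0.54)/(1 + 0.54) = 0.7013
Solve Spearman-Brown for n: n = 0.80(1 − 0.7013) / [0.7013(1 − 0.80)] = 1.7037
Required items = 1.7037 × 36 = 61.33, so 62 items.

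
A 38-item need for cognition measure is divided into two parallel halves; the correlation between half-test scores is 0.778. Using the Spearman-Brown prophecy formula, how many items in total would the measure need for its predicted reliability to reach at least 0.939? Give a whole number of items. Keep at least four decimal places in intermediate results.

84

r_full = 2(0.778)/(1 + 0.778) = 0.8751
n = r_tgt(1 − r_full) / [r_full(1 − r_tgt)] = 0.939 × 0.1249 / (0.8751 × 0.061) ≈ 2.1971
Required items = 2.1971 × 38 = 83.49, so 84 items.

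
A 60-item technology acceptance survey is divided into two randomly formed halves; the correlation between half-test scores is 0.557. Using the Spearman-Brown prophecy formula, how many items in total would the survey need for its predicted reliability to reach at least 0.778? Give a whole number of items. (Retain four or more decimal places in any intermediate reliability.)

r_full = 2(0.557)/(1 + 0.557) = 0.7155
Solve Spearman-Brown for n: n = 0.778(1 − 0.7155) / [0.7155(1 − 0.778)] = 1.3935
Required items = 1.3935 × 60 = 83.61, so 84 items.

84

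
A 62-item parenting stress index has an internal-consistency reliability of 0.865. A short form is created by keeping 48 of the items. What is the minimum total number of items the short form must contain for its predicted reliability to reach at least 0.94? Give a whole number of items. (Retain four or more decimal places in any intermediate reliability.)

152

First, r for the 48-item form: n = 48/62 = 0.7742, so r_48 = 0.7742·0.865/(1 + (0.7742 − 1)·0.865) = 0.8322
Then solve for n' with r_old = 0.8322, r_target = 0.94: n' = 0.94(1 − 0.8322)/[0.8322(1 − 0.94)] = 3.1589
Total items = 3.1589 × 48 = 151.63, rounded up to 152.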